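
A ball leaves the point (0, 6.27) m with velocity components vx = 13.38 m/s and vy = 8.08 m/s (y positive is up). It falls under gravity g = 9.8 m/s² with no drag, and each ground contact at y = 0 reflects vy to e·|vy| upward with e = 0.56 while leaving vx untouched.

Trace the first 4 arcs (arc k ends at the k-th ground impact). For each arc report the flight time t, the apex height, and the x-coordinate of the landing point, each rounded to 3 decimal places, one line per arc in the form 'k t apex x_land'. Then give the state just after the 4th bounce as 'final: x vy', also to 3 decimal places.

1 2.224 9.601 29.761
2 1.568 3.011 50.737
3 0.878 0.944 62.484
4 0.492 0.296 69.062
final: 69.062 1.349

Arc 1: start y=6.270, vy=8.080 → t=2.224, apex=9.601, x_land=29.761, impact vy=-13.718
  bounce: vy ← 0.56·13.718 = 7.682
Arc 2: start y=0.000, vy=7.682 → t=1.568, apex=3.011, x_land=50.737, impact vy=-7.682
  bounce: vy ← 0.56·7.682 = 4.302
Arc 3: start y=0.000, vy=4.302 → t=0.878, apex=0.944, x_land=62.484, impact vy=-4.302
  bounce: vy ← 0.56·4.302 = 2.409
Arc 4: start y=0.000, vy=2.409 → t=0.492, apex=0.296, x_land=69.062, impact vy=-2.409
  bounce: vy ← 0.56·2.409 = 1.349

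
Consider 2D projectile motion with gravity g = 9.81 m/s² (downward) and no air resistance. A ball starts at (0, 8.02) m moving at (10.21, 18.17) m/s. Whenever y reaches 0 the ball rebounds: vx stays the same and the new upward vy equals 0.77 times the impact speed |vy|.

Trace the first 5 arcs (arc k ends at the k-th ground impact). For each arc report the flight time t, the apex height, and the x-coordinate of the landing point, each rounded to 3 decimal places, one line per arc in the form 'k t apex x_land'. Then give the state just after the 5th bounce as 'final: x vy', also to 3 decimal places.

Arc 1: start y=8.020, vy=18.170 → t=4.103, apex=24.847, x_land=41.891, impact vy=-22.079
  bounce: vy ← 0.77·22.079 = 17.001
Arc 2: start y=0.000, vy=17.001 → t=3.466, apex=14.732, x_land=77.279, impact vy=-17.001
  bounce: vy ← 0.77·17.001 = 13.091
Arc 3: start y=0.000, vy=13.091 → t=2.669, apex=8.735, x_land=104.529, impact vy=-13.091
  bounce: vy ← 0.77·13.091 = 10.080
Arc 4: start y=0.000, vy=10.080 → t=2.055, apex=5.179, x_land=125.511, impact vy=-10.080
  bounce: vy ← 0.77·10.080 = 7.762
Arc 5: start y=0.000, vy=7.762 → t=1.582, apex=3.070, x_land=141.667, impact vy=-7.762
  bounce: vy ← 0.77·7.762 = 5.976

1 4.103 24.847 41.891
2 3.466 14.732 77.279
3 2.669 8.735 104.529
4 2.055 5.179 125.511
5 1.582 3.070 141.667
final: 141.667 5.976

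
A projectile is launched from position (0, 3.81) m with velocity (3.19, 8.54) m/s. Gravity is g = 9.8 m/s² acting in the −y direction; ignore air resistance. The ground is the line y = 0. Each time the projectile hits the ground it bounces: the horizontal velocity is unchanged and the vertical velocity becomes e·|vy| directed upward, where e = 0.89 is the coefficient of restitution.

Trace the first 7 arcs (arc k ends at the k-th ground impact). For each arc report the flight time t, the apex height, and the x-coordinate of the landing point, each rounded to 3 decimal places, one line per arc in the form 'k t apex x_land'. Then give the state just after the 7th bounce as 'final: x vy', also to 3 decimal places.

Arc 1: start y=3.810, vy=8.540 → t=2.111, apex=7.531, x_land=6.735, impact vy=-12.149
  bounce: vy ← 0.89·12.149 = 10.813
Arc 2: start y=0.000, vy=10.813 → t=2.207, apex=5.965, x_land=13.774, impact vy=-10.813
  bounce: vy ← 0.89·10.813 = 9.624
Arc 3: start y=0.000, vy=9.624 → t=1.964, apex=4.725, x_land=20.039, impact vy=-9.624
  bounce: vy ← 0.89·9.624 = 8.565
Arc 4: start y=0.000, vy=8.565 → t=1.748, apex=3.743, x_land=25.615, impact vy=-8.565
  bounce: vy ← 0.89·8.565 = 7.623
Arc 5: start y=0.000, vy=7.623 → t=1.556, apex=2.965, x_land=30.578, impact vy=-7.623
  bounce: vy ← 0.89·7.623 = 6.784
Arc 6: start y=0.000, vy=6.784 → t=1.385, apex=2.348, x_land=34.994, impact vy=-6.784
  bounce: vy ← 0.89·6.784 = 6.038
Arc 7: start y=0.000, vy=6.038 → t=1.232, apex=1.860, x_land=38.925, impact vy=-6.038
  bounce: vy ← 0.89·6.038 = 5.374

1 2.111 7.531 6.735
2 2.207 5.965 13.774
3 1.964 4.725 20.039
4 1.748 3.743 25.615
5 1.556 2.965 30.578
6 1.385 2.348 34.994
7 1.232 1.860 38.925
final: 38.925 5.374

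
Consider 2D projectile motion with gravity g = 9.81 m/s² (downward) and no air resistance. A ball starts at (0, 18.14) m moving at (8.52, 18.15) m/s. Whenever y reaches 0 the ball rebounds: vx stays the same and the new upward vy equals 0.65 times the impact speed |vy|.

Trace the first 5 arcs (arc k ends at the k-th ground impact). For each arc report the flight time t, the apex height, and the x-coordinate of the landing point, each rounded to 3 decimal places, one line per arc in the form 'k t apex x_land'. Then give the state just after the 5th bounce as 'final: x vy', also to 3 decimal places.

1 4.519 34.930 38.500
2 3.469 14.758 68.057
3 2.255 6.235 87.269
4 1.466 2.634 99.757
5 0.953 1.113 107.874
final: 107.874 3.038

Arc 1: start y=18.140, vy=18.150 → t=4.519, apex=34.930, x_land=38.500, impact vy=-26.179
  bounce: vy ← 0.65·26.179 = 17.016
Arc 2: start y=0.000, vy=17.016 → t=3.469, apex=14.758, x_land=68.057, impact vy=-17.016
  bounce: vy ← 0.65·17.016 = 11.061
Arc 3: start y=0.000, vy=11.061 → t=2.255, apex=6.235, x_land=87.269, impact vy=-11.061
  bounce: vy ← 0.65·11.061 = 7.189
Arc 4: start y=0.000, vy=7.189 → t=1.466, apex=2.634, x_land=99.757, impact vy=-7.189
  bounce: vy ← 0.65·7.189 = 4.673
Arc 5: start y=0.000, vy=4.673 → t=0.953, apex=1.113, x_land=107.874, impact vy=-4.673
  bounce: vy ← 0.65·4.673 = 3.038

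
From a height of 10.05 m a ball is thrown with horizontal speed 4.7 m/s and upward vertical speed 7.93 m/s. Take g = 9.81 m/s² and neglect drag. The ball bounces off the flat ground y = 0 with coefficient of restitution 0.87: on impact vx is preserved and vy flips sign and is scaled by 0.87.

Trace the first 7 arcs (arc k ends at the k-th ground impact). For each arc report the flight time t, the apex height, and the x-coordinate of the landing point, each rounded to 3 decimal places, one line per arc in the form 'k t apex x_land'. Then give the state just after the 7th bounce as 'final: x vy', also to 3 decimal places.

Arc 1: start y=10.050, vy=7.930 → t=2.452, apex=13.255, x_land=11.526, impact vy=-16.127
  bounce: vy ← 0.87·16.127 = 14.030
Arc 2: start y=0.000, vy=14.030 → t=2.860, apex=10.033, x_land=24.969, impact vy=-14.030
  bounce: vy ← 0.87·14.030 = 12.206
Arc 3: start y=0.000, vy=12.206 → t=2.489, apex=7.594, x_land=36.665, impact vy=-12.206
  bounce: vy ← 0.87·12.206 = 10.619
Arc 4: start y=0.000, vy=10.619 → t=2.165, apex=5.748, x_land=46.841, impact vy=-10.619
  bounce: vy ← 0.87·10.619 = 9.239
Arc 5: start y=0.000, vy=9.239 → t=1.884, apex=4.350, x_land=55.694, impact vy=-9.239
  bounce: vy ← 0.87·9.239 = 8.038
Arc 6: start y=0.000, vy=8.038 → t=1.639, apex=3.293, x_land=63.396, impact vy=-8.038
  bounce: vy ← 0.87·8.038 = 6.993
Arc 7: start y=0.000, vy=6.993 → t=1.426, apex=2.492, x_land=70.096, impact vy=-6.993
  bounce: vy ← 0.87·6.993 = 6.084

1 2.452 13.255 11.526
2 2.860 10.033 24.969
3 2.489 7.594 36.665
4 2.165 5.748 46.841
5 1.884 4.350 55.694
6 1.639 3.293 63.396
7 1.426 2.492 70.096
final: 70.096 6.084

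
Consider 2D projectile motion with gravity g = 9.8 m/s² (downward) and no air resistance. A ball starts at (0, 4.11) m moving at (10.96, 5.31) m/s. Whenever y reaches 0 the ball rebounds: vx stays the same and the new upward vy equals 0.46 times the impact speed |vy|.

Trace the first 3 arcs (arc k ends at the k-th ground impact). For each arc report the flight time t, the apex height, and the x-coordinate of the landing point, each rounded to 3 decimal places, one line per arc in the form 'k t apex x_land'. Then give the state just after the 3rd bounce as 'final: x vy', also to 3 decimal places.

Arc 1: start y=4.110, vy=5.310 → t=1.606, apex=5.549, x_land=17.601, impact vy=-10.428
  bounce: vy ← 0.46·10.428 = 4.797
Arc 2: start y=0.000, vy=4.797 → t=0.979, apex=1.174, x_land=28.331, impact vy=-4.797
  bounce: vy ← 0.46·4.797 = 2.207
Arc 3: start y=0.000, vy=2.207 → t=0.450, apex=0.248, x_land=33.267, impact vy=-2.207
  bounce: vy ← 0.46·2.207 = 1.015

1 1.606 5.549 17.601
2 0.979 1.174 28.331
3 0.450 0.248 33.267
final: 33.267 1.015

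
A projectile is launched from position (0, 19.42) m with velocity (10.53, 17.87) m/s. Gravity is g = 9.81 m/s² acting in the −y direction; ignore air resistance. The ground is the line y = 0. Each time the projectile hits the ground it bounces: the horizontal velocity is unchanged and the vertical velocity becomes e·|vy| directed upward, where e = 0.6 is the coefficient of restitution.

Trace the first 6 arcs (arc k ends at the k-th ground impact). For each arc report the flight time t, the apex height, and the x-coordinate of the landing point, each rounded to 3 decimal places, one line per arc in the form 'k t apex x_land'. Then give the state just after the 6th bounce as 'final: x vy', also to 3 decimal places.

1 4.519 35.696 47.588
2 3.237 12.851 81.676
3 1.942 4.626 102.129
4 1.165 1.665 114.400
5 0.699 0.600 121.763
6 0.420 0.216 126.181
final: 126.181 1.235

Arc 1: start y=19.420, vy=17.870 → t=4.519, apex=35.696, x_land=47.588, impact vy=-26.464
  bounce: vy ← 0.6·26.464 = 15.879
Arc 2: start y=0.000, vy=15.879 → t=3.237, apex=12.851, x_land=81.676, impact vy=-15.879
  bounce: vy ← 0.6·15.879 = 9.527
Arc 3: start y=0.000, vy=9.527 → t=1.942, apex=4.626, x_land=102.129, impact vy=-9.527
  bounce: vy ← 0.6·9.527 = 5.716
Arc 4: start y=0.000, vy=5.716 → t=1.165, apex=1.665, x_land=114.400, impact vy=-5.716
  bounce: vy ← 0.6·5.716 = 3.430
Arc 5: start y=0.000, vy=3.430 → t=0.699, apex=0.600, x_land=121.763, impact vy=-3.430
  bounce: vy ← 0.6·3.430 = 2.058
Arc 6: start y=0.000, vy=2.058 → t=0.420, apex=0.216, x_land=126.181, impact vy=-2.058
  bounce: vy ← 0.6·2.058 = 1.235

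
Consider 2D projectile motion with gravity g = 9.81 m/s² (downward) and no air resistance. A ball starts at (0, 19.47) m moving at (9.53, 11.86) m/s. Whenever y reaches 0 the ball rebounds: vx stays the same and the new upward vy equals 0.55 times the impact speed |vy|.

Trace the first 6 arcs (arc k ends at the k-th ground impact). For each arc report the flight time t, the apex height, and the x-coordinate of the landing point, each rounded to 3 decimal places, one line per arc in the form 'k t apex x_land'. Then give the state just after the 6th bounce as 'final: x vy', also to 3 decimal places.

Arc 1: start y=19.470, vy=11.860 → t=3.539, apex=26.639, x_land=33.731, impact vy=-22.862
  bounce: vy ← 0.55·22.862 = 12.574
Arc 2: start y=0.000, vy=12.574 → t=2.564, apex=8.058, x_land=58.161, impact vy=-12.574
  bounce: vy ← 0.55·12.574 = 6.916
Arc 3: start y=0.000, vy=6.916 → t=1.410, apex=2.438, x_land=71.598, impact vy=-6.916
  bounce: vy ← 0.55·6.916 = 3.804
Arc 4: start y=0.000, vy=3.804 → t=0.775, apex=0.737, x_land=78.988, impact vy=-3.804
  bounce: vy ← 0.55·3.804 = 2.092
Arc 5: start y=0.000, vy=2.092 → t=0.427, apex=0.223, x_land=83.052, impact vy=-2.092
  bounce: vy ← 0.55·2.092 = 1.151
Arc 6: start y=0.000, vy=1.151 → t=0.235, apex=0.067, x_land=85.288, impact vy=-1.151
  bounce: vy ← 0.55·1.151 = 0.633

1 3.539 26.639 33.731
2 2.564 8.058 58.161
3 1.410 2.438 71.598
4 0.775 0.737 78.988
5 0.427 0.223 83.052
6 0.235 0.067 85.288
final: 85.288 0.633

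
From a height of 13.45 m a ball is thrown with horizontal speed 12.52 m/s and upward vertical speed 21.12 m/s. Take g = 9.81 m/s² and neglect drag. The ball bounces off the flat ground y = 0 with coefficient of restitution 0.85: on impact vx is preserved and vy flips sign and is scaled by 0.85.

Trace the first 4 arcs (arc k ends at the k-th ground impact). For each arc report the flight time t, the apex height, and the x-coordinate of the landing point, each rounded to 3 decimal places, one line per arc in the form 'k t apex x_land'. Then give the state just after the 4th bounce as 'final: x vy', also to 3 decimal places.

1 4.869 36.185 60.960
2 4.617 26.143 118.769
3 3.925 18.889 167.907
4 3.336 13.647 209.674
final: 209.674 13.909

Arc 1: start y=13.450, vy=21.120 → t=4.869, apex=36.185, x_land=60.960, impact vy=-26.645
  bounce: vy ← 0.85·26.645 = 22.648
Arc 2: start y=0.000, vy=22.648 → t=4.617, apex=26.143, x_land=118.769, impact vy=-22.648
  bounce: vy ← 0.85·22.648 = 19.251
Arc 3: start y=0.000, vy=19.251 → t=3.925, apex=18.889, x_land=167.907, impact vy=-19.251
  bounce: vy ← 0.85·19.251 = 16.363
Arc 4: start y=0.000, vy=16.363 → t=3.336, apex=13.647, x_land=209.674, impact vy=-16.363
  bounce: vy ← 0.85·16.363 = 13.909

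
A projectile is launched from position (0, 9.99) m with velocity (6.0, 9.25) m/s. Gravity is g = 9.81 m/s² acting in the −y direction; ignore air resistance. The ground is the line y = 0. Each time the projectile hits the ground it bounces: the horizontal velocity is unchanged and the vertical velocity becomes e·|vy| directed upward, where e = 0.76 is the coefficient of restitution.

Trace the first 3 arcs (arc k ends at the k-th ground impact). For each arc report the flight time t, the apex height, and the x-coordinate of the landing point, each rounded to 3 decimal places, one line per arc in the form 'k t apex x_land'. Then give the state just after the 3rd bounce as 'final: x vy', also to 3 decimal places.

Arc 1: start y=9.990, vy=9.250 → t=2.653, apex=14.351, x_land=15.920, impact vy=-16.780
  bounce: vy ← 0.76·16.780 = 12.753
Arc 2: start y=0.000, vy=12.753 → t=2.600, apex=8.289, x_land=31.520, impact vy=-12.753
  bounce: vy ← 0.76·12.753 = 9.692
Arc 3: start y=0.000, vy=9.692 → t=1.976, apex=4.788, x_land=43.376, impact vy=-9.692
  bounce: vy ← 0.76·9.692 = 7.366

1 2.653 14.351 15.920
2 2.600 8.289 31.520
3 1.976 4.788 43.376
final: 43.376 7.366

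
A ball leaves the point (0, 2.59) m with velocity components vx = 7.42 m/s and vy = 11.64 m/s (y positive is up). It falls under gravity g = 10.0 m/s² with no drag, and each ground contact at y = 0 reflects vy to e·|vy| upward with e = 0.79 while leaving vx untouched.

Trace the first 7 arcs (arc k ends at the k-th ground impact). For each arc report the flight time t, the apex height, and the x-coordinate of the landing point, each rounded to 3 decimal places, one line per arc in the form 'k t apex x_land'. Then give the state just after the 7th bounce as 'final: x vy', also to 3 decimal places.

1 2.533 9.364 18.791
2 2.162 5.844 34.836
3 1.708 3.647 47.511
4 1.349 2.276 57.524
5 1.066 1.421 65.434
6 0.842 0.887 71.683
7 0.665 0.553 76.620
final: 76.620 2.628

Arc 1: start y=2.590, vy=11.640 → t=2.533, apex=9.364, x_land=18.791, impact vy=-13.685
  bounce: vy ← 0.79·13.685 = 10.811
Arc 2: start y=0.000, vy=10.811 → t=2.162, apex=5.844, x_land=34.836, impact vy=-10.811
  bounce: vy ← 0.79·10.811 = 8.541
Arc 3: start y=0.000, vy=8.541 → t=1.708, apex=3.647, x_land=47.511, impact vy=-8.541
  bounce: vy ← 0.79·8.541 = 6.747
Arc 4: start y=0.000, vy=6.747 → t=1.349, apex=2.276, x_land=57.524, impact vy=-6.747
  bounce: vy ← 0.79·6.747 = 5.330
Arc 5: start y=0.000, vy=5.330 → t=1.066, apex=1.421, x_land=65.434, impact vy=-5.330
  bounce: vy ← 0.79·5.330 = 4.211
Arc 6: start y=0.000, vy=4.211 → t=0.842, apex=0.887, x_land=71.683, impact vy=-4.211
  bounce: vy ← 0.79·4.211 = 3.327
Arc 7: start y=0.000, vy=3.327 → t=0.665, apex=0.553, x_land=76.620, impact vy=-3.327
  bounce: vy ← 0.79·3.327 = 2.628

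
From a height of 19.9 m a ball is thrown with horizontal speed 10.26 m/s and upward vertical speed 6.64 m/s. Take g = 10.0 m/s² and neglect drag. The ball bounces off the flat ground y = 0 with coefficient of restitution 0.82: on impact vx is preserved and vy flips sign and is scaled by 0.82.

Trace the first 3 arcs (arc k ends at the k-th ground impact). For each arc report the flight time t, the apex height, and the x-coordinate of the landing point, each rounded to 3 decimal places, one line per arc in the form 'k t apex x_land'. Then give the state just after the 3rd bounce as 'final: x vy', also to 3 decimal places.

1 2.767 22.104 28.385
2 3.448 14.863 63.764
3 2.828 9.994 92.775
final: 92.775 11.593

Arc 1: start y=19.900, vy=6.640 → t=2.767, apex=22.104, x_land=28.385, impact vy=-21.026
  bounce: vy ← 0.82·21.026 = 17.241
Arc 2: start y=0.000, vy=17.241 → t=3.448, apex=14.863, x_land=63.764, impact vy=-17.241
  bounce: vy ← 0.82·17.241 = 14.138
Arc 3: start y=0.000, vy=14.138 → t=2.828, apex=9.994, x_land=92.775, impact vy=-14.138
  bounce: vy ← 0.82·14.138 = 11.593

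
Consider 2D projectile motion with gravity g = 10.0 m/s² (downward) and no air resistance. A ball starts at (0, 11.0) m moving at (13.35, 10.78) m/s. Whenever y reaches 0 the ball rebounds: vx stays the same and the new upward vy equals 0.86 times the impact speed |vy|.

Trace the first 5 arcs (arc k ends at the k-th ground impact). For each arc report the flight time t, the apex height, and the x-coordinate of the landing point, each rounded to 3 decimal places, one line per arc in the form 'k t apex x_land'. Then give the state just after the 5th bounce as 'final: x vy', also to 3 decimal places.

1 2.912 16.810 38.870
2 3.154 12.433 80.973
3 2.712 9.195 117.182
4 2.333 6.801 148.321
5 2.006 5.030 175.101
final: 175.101 8.626

Arc 1: start y=11.000, vy=10.780 → t=2.912, apex=16.810, x_land=38.870, impact vy=-18.336
  bounce: vy ← 0.86·18.336 = 15.769
Arc 2: start y=0.000, vy=15.769 → t=3.154, apex=12.433, x_land=80.973, impact vy=-15.769
  bounce: vy ← 0.86·15.769 = 13.561
Arc 3: start y=0.000, vy=13.561 → t=2.712, apex=9.195, x_land=117.182, impact vy=-13.561
  bounce: vy ← 0.86·13.561 = 11.663
Arc 4: start y=0.000, vy=11.663 → t=2.333, apex=6.801, x_land=148.321, impact vy=-11.663
  bounce: vy ← 0.86·11.663 = 10.030
Arc 5: start y=0.000, vy=10.030 → t=2.006, apex=5.030, x_land=175.101, impact vy=-10.030
  bounce: vy ← 0.86·10.030 = 8.626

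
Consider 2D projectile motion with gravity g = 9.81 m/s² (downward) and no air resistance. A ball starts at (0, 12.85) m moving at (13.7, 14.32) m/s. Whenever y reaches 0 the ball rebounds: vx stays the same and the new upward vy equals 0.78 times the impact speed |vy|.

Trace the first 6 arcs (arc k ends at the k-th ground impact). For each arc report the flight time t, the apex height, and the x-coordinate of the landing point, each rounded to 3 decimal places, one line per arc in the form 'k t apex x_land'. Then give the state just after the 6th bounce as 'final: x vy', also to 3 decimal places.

1 3.639 23.302 49.859
2 3.400 14.177 96.441
3 2.652 8.625 132.775
4 2.069 5.248 161.116
5 1.614 3.193 183.221
6 1.259 1.942 200.464
final: 200.464 4.815

Arc 1: start y=12.850, vy=14.320 → t=3.639, apex=23.302, x_land=49.859, impact vy=-21.382
  bounce: vy ← 0.78·21.382 = 16.678
Arc 2: start y=0.000, vy=16.678 → t=3.400, apex=14.177, x_land=96.441, impact vy=-16.678
  bounce: vy ← 0.78·16.678 = 13.009
Arc 3: start y=0.000, vy=13.009 → t=2.652, apex=8.625, x_land=132.775, impact vy=-13.009
  bounce: vy ← 0.78·13.009 = 10.147
Arc 4: start y=0.000, vy=10.147 → t=2.069, apex=5.248, x_land=161.116, impact vy=-10.147
  bounce: vy ← 0.78·10.147 = 7.914
Arc 5: start y=0.000, vy=7.914 → t=1.614, apex=3.193, x_land=183.221, impact vy=-7.914
  bounce: vy ← 0.78·7.914 = 6.173
Arc 6: start y=0.000, vy=6.173 → t=1.259, apex=1.942, x_land=200.464, impact vy=-6.173
  bounce: vy ← 0.78·6.173 = 4.815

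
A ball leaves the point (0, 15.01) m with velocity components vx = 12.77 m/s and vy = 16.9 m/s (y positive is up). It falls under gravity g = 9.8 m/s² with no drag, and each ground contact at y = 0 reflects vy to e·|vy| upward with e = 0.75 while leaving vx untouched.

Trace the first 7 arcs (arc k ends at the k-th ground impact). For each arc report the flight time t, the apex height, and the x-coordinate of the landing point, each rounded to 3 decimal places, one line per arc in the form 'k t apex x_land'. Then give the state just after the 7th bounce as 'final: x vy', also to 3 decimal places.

Arc 1: start y=15.010, vy=16.900 → t=4.182, apex=29.582, x_land=53.398, impact vy=-24.079
  bounce: vy ← 0.75·24.079 = 18.059
Arc 2: start y=0.000, vy=18.059 → t=3.686, apex=16.640, x_land=100.463, impact vy=-18.059
  bounce: vy ← 0.75·18.059 = 13.545
Arc 3: start y=0.000, vy=13.545 → t=2.764, apex=9.360, x_land=135.762, impact vy=-13.545
  bounce: vy ← 0.75·13.545 = 10.158
Arc 4: start y=0.000, vy=10.158 → t=2.073, apex=5.265, x_land=162.236, impact vy=-10.158
  bounce: vy ← 0.75·10.158 = 7.619
Arc 5: start y=0.000, vy=7.619 → t=1.555, apex=2.962, x_land=182.092, impact vy=-7.619
  bounce: vy ← 0.75·7.619 = 5.714
Arc 6: start y=0.000, vy=5.714 → t=1.166, apex=1.666, x_land=196.983, impact vy=-5.714
  bounce: vy ← 0.75·5.714 = 4.286
Arc 7: start y=0.000, vy=4.286 → t=0.875, apex=0.937, x_land=208.152, impact vy=-4.286
  bounce: vy ← 0.75·4.286 = 3.214

1 4.182 29.582 53.398
2 3.686 16.640 100.463
3 2.764 9.360 135.762
4 2.073 5.265 162.236
5 1.555 2.962 182.092
6 1.166 1.666 196.983
7 0.875 0.937 208.152
final: 208.152 3.214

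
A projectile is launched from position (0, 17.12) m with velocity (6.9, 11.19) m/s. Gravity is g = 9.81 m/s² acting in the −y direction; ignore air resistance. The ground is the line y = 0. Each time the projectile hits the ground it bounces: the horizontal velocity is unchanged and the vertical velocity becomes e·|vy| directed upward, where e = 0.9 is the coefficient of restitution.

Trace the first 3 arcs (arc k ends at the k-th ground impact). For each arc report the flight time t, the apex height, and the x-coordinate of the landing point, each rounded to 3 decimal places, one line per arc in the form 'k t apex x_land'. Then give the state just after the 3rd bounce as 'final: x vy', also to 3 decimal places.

1 3.330 23.502 22.974
2 3.940 19.037 50.161
3 3.546 15.420 74.629
final: 74.629 15.654

Arc 1: start y=17.120, vy=11.190 → t=3.330, apex=23.502, x_land=22.974, impact vy=-21.473
  bounce: vy ← 0.9·21.473 = 19.326
Arc 2: start y=0.000, vy=19.326 → t=3.940, apex=19.037, x_land=50.161, impact vy=-19.326
  bounce: vy ← 0.9·19.326 = 17.394
Arc 3: start y=0.000, vy=17.394 → t=3.546, apex=15.420, x_land=74.629, impact vy=-17.394
  bounce: vy ← 0.9·17.394 = 15.654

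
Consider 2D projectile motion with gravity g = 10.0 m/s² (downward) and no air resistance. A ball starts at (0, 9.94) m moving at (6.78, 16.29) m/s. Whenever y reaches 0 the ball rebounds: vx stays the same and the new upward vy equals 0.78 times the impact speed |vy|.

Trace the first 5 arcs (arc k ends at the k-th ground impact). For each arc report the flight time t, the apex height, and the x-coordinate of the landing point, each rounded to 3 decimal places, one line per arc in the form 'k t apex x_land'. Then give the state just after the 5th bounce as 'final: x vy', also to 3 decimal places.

1 3.783 23.208 25.652
2 3.361 14.120 48.439
3 2.622 8.591 66.213
4 2.045 5.226 80.077
5 1.595 3.180 90.890
final: 90.890 6.220

Arc 1: start y=9.940, vy=16.290 → t=3.783, apex=23.208, x_land=25.652, impact vy=-21.544
  bounce: vy ← 0.78·21.544 = 16.805
Arc 2: start y=0.000, vy=16.805 → t=3.361, apex=14.120, x_land=48.439, impact vy=-16.805
  bounce: vy ← 0.78·16.805 = 13.108
Arc 3: start y=0.000, vy=13.108 → t=2.622, apex=8.591, x_land=66.213, impact vy=-13.108
  bounce: vy ← 0.78·13.108 = 10.224
Arc 4: start y=0.000, vy=10.224 → t=2.045, apex=5.226, x_land=80.077, impact vy=-10.224
  bounce: vy ← 0.78·10.224 = 7.975
Arc 5: start y=0.000, vy=7.975 → t=1.595, apex=3.180, x_land=90.890, impact vy=-7.975
  bounce: vy ← 0.78·7.975 = 6.220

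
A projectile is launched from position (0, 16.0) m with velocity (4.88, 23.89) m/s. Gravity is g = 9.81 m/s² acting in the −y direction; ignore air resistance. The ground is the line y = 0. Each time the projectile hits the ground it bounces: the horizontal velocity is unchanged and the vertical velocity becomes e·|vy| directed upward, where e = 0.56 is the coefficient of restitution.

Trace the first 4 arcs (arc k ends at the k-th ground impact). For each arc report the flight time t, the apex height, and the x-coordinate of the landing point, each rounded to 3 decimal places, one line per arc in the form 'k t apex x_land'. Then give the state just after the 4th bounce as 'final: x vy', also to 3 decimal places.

Arc 1: start y=16.000, vy=23.890 → t=5.467, apex=45.089, x_land=26.680, impact vy=-29.743
  bounce: vy ← 0.56·29.743 = 16.656
Arc 2: start y=0.000, vy=16.656 → t=3.396, apex=14.140, x_land=43.251, impact vy=-16.656
  bounce: vy ← 0.56·16.656 = 9.327
Arc 3: start y=0.000, vy=9.327 → t=1.902, apex=4.434, x_land=52.531, impact vy=-9.327
  bounce: vy ← 0.56·9.327 = 5.223
Arc 4: start y=0.000, vy=5.223 → t=1.065, apex=1.391, x_land=57.728, impact vy=-5.223
  bounce: vy ← 0.56·5.223 = 2.925

1 5.467 45.089 26.680
2 3.396 14.140 43.251
3 1.902 4.434 52.531
4 1.065 1.391 57.728
final: 57.728 2.925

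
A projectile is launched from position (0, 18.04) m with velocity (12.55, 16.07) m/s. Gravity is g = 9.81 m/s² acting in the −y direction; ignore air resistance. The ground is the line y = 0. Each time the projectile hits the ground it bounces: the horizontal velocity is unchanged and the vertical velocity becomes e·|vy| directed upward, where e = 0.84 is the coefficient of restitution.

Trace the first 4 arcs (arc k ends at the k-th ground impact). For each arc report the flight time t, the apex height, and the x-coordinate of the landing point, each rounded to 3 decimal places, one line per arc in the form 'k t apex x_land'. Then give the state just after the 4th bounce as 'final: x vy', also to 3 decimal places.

1 4.160 31.202 52.212
2 4.237 22.016 105.389
3 3.559 15.535 150.058
4 2.990 10.961 187.580
final: 187.580 12.319

Arc 1: start y=18.040, vy=16.070 → t=4.160, apex=31.202, x_land=52.212, impact vy=-24.742
  bounce: vy ← 0.84·24.742 = 20.784
Arc 2: start y=0.000, vy=20.784 → t=4.237, apex=22.016, x_land=105.389, impact vy=-20.784
  bounce: vy ← 0.84·20.784 = 17.458
Arc 3: start y=0.000, vy=17.458 → t=3.559, apex=15.535, x_land=150.058, impact vy=-17.458
  bounce: vy ← 0.84·17.458 = 14.665
Arc 4: start y=0.000, vy=14.665 → t=2.990, apex=10.961, x_land=187.580, impact vy=-14.665
  bounce: vy ← 0.84·14.665 = 12.319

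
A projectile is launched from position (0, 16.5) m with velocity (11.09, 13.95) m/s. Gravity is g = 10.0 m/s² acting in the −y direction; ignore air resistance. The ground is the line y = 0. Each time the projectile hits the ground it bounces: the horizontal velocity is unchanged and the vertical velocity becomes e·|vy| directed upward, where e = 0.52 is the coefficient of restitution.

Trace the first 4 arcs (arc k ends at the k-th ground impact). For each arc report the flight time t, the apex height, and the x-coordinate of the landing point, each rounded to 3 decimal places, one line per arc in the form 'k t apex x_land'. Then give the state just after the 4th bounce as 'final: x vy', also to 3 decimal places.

1 3.685 26.230 40.871
2 2.382 7.093 67.288
3 1.239 1.918 81.025
4 0.644 0.519 88.168
final: 88.168 1.675

Arc 1: start y=16.500, vy=13.950 → t=3.685, apex=26.230, x_land=40.871, impact vy=-22.904
  bounce: vy ← 0.52·22.904 = 11.910
Arc 2: start y=0.000, vy=11.910 → t=2.382, apex=7.093, x_land=67.288, impact vy=-11.910
  bounce: vy ← 0.52·11.910 = 6.193
Arc 3: start y=0.000, vy=6.193 → t=1.239, apex=1.918, x_land=81.025, impact vy=-6.193
  bounce: vy ← 0.52·6.193 = 3.221
Arc 4: start y=0.000, vy=3.221 → t=0.644, apex=0.519, x_land=88.168, impact vy=-3.221
  bounce: vy ← 0.52·3.221 = 1.675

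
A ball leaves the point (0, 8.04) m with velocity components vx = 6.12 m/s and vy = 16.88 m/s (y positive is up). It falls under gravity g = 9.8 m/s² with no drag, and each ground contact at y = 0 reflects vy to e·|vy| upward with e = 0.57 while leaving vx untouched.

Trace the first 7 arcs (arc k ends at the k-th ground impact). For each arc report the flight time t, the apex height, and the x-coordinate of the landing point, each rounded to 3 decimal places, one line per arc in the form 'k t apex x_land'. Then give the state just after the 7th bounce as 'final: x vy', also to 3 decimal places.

Arc 1: start y=8.040, vy=16.880 → t=3.869, apex=22.577, x_land=23.678, impact vy=-21.036
  bounce: vy ← 0.57·21.036 = 11.991
Arc 2: start y=0.000, vy=11.991 → t=2.447, apex=7.335, x_land=38.654, impact vy=-11.991
  bounce: vy ← 0.57·11.991 = 6.835
Arc 3: start y=0.000, vy=6.835 → t=1.395, apex=2.383, x_land=47.191, impact vy=-6.835
  bounce: vy ← 0.57·6.835 = 3.896
Arc 4: start y=0.000, vy=3.896 → t=0.795, apex=0.774, x_land=52.056, impact vy=-3.896
  bounce: vy ← 0.57·3.896 = 2.221
Arc 5: start y=0.000, vy=2.221 → t=0.453, apex=0.252, x_land=54.830, impact vy=-2.221
  bounce: vy ← 0.57·2.221 = 1.266
Arc 6: start y=0.000, vy=1.266 → t=0.258, apex=0.082, x_land=56.411, impact vy=-1.266
  bounce: vy ← 0.57·1.266 = 0.721
Arc 7: start y=0.000, vy=0.721 → t=0.147, apex=0.027, x_land=57.312, impact vy=-0.721
  bounce: vy ← 0.57·0.721 = 0.411

1 3.869 22.577 23.678
2 2.447 7.335 38.654
3 1.395 2.383 47.191
4 0.795 0.774 52.056
5 0.453 0.252 54.830
6 0.258 0.082 56.411
7 0.147 0.027 57.312
final: 57.312 0.411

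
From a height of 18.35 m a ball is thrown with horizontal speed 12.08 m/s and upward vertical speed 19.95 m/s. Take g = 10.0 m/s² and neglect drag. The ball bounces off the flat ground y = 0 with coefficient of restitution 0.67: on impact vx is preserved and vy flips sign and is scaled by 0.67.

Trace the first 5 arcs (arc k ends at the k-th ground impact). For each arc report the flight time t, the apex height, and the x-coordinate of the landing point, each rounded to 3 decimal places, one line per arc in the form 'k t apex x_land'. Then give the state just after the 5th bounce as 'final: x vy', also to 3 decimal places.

Arc 1: start y=18.350, vy=19.950 → t=4.761, apex=38.250, x_land=57.511, impact vy=-27.659
  bounce: vy ← 0.67·27.659 = 18.531
Arc 2: start y=0.000, vy=18.531 → t=3.706, apex=17.170, x_land=102.283, impact vy=-18.531
  bounce: vy ← 0.67·18.531 = 12.416
Arc 3: start y=0.000, vy=12.416 → t=2.483, apex=7.708, x_land=132.280, impact vy=-12.416
  bounce: vy ← 0.67·12.416 = 8.319
Arc 4: start y=0.000, vy=8.319 → t=1.664, apex=3.460, x_land=152.378, impact vy=-8.319
  bounce: vy ← 0.67·8.319 = 5.574
Arc 5: start y=0.000, vy=5.574 → t=1.115, apex=1.553, x_land=165.844, impact vy=-5.574
  bounce: vy ← 0.67·5.574 = 3.734

1 4.761 38.250 57.511
2 3.706 17.170 102.283
3 2.483 7.708 132.280
4 1.664 3.460 152.378
5 1.115 1.553 165.844
final: 165.844 3.734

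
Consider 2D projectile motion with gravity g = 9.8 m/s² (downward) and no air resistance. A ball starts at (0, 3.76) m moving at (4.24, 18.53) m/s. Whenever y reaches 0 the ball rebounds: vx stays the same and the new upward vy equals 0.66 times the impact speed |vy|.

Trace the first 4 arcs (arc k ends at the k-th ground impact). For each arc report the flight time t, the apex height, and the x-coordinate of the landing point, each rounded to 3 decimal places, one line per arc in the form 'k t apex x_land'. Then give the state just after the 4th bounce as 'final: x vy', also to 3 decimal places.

1 3.975 21.278 16.853
2 2.751 9.269 28.516
3 1.815 4.038 36.213
4 1.198 1.759 41.294
final: 41.294 3.875

Arc 1: start y=3.760, vy=18.530 → t=3.975, apex=21.278, x_land=16.853, impact vy=-20.422
  bounce: vy ← 0.66·20.422 = 13.479
Arc 2: start y=0.000, vy=13.479 → t=2.751, apex=9.269, x_land=28.516, impact vy=-13.479
  bounce: vy ← 0.66·13.479 = 8.896
Arc 3: start y=0.000, vy=8.896 → t=1.815, apex=4.038, x_land=36.213, impact vy=-8.896
  bounce: vy ← 0.66·8.896 = 5.871
Arc 4: start y=0.000, vy=5.871 → t=1.198, apex=1.759, x_land=41.294, impact vy=-5.871
  bounce: vy ← 0.66·5.871 = 3.875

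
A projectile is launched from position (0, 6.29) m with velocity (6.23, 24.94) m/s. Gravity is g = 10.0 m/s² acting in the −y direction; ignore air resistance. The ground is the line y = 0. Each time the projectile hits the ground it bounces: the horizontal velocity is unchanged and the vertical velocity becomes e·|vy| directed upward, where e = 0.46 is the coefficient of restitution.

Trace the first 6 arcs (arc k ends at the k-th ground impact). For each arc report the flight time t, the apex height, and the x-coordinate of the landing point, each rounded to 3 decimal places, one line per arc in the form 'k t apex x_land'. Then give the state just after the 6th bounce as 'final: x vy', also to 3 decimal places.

1 5.229 37.390 32.574
2 2.516 7.912 48.248
3 1.157 1.674 55.458
4 0.532 0.354 58.774
5 0.245 0.075 60.300
6 0.113 0.016 61.002
final: 61.002 0.259

Arc 1: start y=6.290, vy=24.940 → t=5.229, apex=37.390, x_land=32.574, impact vy=-27.346
  bounce: vy ← 0.46·27.346 = 12.579
Arc 2: start y=0.000, vy=12.579 → t=2.516, apex=7.912, x_land=48.248, impact vy=-12.579
  bounce: vy ← 0.46·12.579 = 5.786
Arc 3: start y=0.000, vy=5.786 → t=1.157, apex=1.674, x_land=55.458, impact vy=-5.786
  bounce: vy ← 0.46·5.786 = 2.662
Arc 4: start y=0.000, vy=2.662 → t=0.532, apex=0.354, x_land=58.774, impact vy=-2.662
  bounce: vy ← 0.46·2.662 = 1.224
Arc 5: start y=0.000, vy=1.224 → t=0.245, apex=0.075, x_land=60.300, impact vy=-1.224
  bounce: vy ← 0.46·1.224 = 0.563
Arc 6: start y=0.000, vy=0.563 → t=0.113, apex=0.016, x_land=61.002, impact vy=-0.563
  bounce: vy ← 0.46·0.563 = 0.259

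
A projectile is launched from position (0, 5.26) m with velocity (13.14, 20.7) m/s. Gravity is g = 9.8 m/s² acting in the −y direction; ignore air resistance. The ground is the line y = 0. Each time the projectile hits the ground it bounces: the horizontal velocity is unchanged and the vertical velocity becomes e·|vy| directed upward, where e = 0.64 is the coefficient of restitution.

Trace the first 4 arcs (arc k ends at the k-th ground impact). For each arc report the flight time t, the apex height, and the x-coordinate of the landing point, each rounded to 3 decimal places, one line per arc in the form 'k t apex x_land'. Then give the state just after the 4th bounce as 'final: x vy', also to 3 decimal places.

Arc 1: start y=5.260, vy=20.700 → t=4.465, apex=27.122, x_land=58.669, impact vy=-23.056
  bounce: vy ← 0.64·23.056 = 14.756
Arc 2: start y=0.000, vy=14.756 → t=3.011, apex=11.109, x_land=98.239, impact vy=-14.756
  bounce: vy ← 0.64·14.756 = 9.444
Arc 3: start y=0.000, vy=9.444 → t=1.927, apex=4.550, x_land=123.564, impact vy=-9.444
  bounce: vy ← 0.64·9.444 = 6.044
Arc 4: start y=0.000, vy=6.044 → t=1.233, apex=1.864, x_land=139.772, impact vy=-6.044
  bounce: vy ← 0.64·6.044 = 3.868

1 4.465 27.122 58.669
2 3.011 11.109 98.239
3 1.927 4.550 123.564
4 1.233 1.864 139.772
final: 139.772 3.868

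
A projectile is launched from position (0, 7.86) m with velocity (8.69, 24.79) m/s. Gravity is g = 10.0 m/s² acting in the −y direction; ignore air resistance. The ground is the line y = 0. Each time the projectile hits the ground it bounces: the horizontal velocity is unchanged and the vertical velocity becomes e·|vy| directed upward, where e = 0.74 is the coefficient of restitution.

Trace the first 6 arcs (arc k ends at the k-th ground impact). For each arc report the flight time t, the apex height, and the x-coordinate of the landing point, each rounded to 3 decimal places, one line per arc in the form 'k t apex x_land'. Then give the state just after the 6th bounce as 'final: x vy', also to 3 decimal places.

1 5.257 38.587 45.684
2 4.111 21.130 81.412
3 3.042 11.571 107.852
4 2.251 6.336 127.417
5 1.666 3.470 141.895
6 1.233 1.900 152.609
final: 152.609 4.562

Arc 1: start y=7.860, vy=24.790 → t=5.257, apex=38.587, x_land=45.684, impact vy=-27.780
  bounce: vy ← 0.74·27.780 = 20.557
Arc 2: start y=0.000, vy=20.557 → t=4.111, apex=21.130, x_land=81.412, impact vy=-20.557
  bounce: vy ← 0.74·20.557 = 15.212
Arc 3: start y=0.000, vy=15.212 → t=3.042, apex=11.571, x_land=107.852, impact vy=-15.212
  bounce: vy ← 0.74·15.212 = 11.257
Arc 4: start y=0.000, vy=11.257 → t=2.251, apex=6.336, x_land=127.417, impact vy=-11.257
  bounce: vy ← 0.74·11.257 = 8.330
Arc 5: start y=0.000, vy=8.330 → t=1.666, apex=3.470, x_land=141.895, impact vy=-8.330
  bounce: vy ← 0.74·8.330 = 6.164
Arc 6: start y=0.000, vy=6.164 → t=1.233, apex=1.900, x_land=152.609, impact vy=-6.164
  bounce: vy ← 0.74·6.164 = 4.562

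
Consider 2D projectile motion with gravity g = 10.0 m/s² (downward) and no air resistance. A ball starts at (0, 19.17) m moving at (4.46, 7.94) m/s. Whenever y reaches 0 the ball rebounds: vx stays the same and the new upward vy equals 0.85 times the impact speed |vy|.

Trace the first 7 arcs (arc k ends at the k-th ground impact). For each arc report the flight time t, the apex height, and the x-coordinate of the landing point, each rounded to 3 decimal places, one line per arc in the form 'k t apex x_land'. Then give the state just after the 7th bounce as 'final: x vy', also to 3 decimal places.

Arc 1: start y=19.170, vy=7.940 → t=2.907, apex=22.322, x_land=12.965, impact vy=-21.129
  bounce: vy ← 0.85·21.129 = 17.960
Arc 2: start y=0.000, vy=17.960 → t=3.592, apex=16.128, x_land=28.985, impact vy=-17.960
  bounce: vy ← 0.85·17.960 = 15.266
Arc 3: start y=0.000, vy=15.266 → t=3.053, apex=11.652, x_land=42.602, impact vy=-15.266
  bounce: vy ← 0.85·15.266 = 12.976
Arc 4: start y=0.000, vy=12.976 → t=2.595, apex=8.419, x_land=54.177, impact vy=-12.976
  bounce: vy ← 0.85·12.976 = 11.030
Arc 5: start y=0.000, vy=11.030 → t=2.206, apex=6.083, x_land=64.015, impact vy=-11.030
  bounce: vy ← 0.85·11.030 = 9.375
Arc 6: start y=0.000, vy=9.375 → t=1.875, apex=4.395, x_land=72.378, impact vy=-9.375
  bounce: vy ← 0.85·9.375 = 7.969
Arc 7: start y=0.000, vy=7.969 → t=1.594, apex=3.175, x_land=79.486, impact vy=-7.969
  bounce: vy ← 0.85·7.969 = 6.774

1 2.907 22.322 12.965
2 3.592 16.128 28.985
3 3.053 11.652 42.602
4 2.595 8.419 54.177
5 2.206 6.083 64.015
6 1.875 4.395 72.378
7 1.594 3.175 79.486
final: 79.486 6.774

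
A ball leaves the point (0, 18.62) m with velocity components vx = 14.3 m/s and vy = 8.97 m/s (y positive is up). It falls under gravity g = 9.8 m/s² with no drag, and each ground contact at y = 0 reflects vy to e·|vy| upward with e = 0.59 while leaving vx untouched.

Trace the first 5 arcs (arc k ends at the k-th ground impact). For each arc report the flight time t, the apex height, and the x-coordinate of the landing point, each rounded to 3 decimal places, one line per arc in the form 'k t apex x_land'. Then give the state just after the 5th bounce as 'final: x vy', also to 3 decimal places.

Arc 1: start y=18.620, vy=8.970 → t=3.069, apex=22.725, x_land=43.885, impact vy=-21.105
  bounce: vy ← 0.59·21.105 = 12.452
Arc 2: start y=0.000, vy=12.452 → t=2.541, apex=7.911, x_land=80.224, impact vy=-12.452
  bounce: vy ← 0.59·12.452 = 7.347
Arc 3: start y=0.000, vy=7.347 → t=1.499, apex=2.754, x_land=101.664, impact vy=-7.347
  bounce: vy ← 0.59·7.347 = 4.334
Arc 4: start y=0.000, vy=4.334 → t=0.885, apex=0.959, x_land=114.313, impact vy=-4.334
  bounce: vy ← 0.59·4.334 = 2.557
Arc 5: start y=0.000, vy=2.557 → t=0.522, apex=0.334, x_land=121.777, impact vy=-2.557
  bounce: vy ← 0.59·2.557 = 1.509

1 3.069 22.725 43.885
2 2.541 7.911 80.224
3 1.499 2.754 101.664
4 0.885 0.959 114.313
5 0.522 0.334 121.777
final: 121.777 1.509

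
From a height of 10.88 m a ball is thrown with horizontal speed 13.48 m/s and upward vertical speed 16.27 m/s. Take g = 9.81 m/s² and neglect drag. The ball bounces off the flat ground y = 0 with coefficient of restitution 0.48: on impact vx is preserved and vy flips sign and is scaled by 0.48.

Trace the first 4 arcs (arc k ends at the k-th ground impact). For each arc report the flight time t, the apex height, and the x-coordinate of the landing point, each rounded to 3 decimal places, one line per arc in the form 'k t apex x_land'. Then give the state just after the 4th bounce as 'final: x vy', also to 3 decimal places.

1 3.888 24.372 52.405
2 2.140 5.615 81.251
3 1.027 1.294 95.097
4 0.493 0.298 101.743
final: 101.743 1.161

Arc 1: start y=10.880, vy=16.270 → t=3.888, apex=24.372, x_land=52.405, impact vy=-21.867
  bounce: vy ← 0.48·21.867 = 10.496
Arc 2: start y=0.000, vy=10.496 → t=2.140, apex=5.615, x_land=81.251, impact vy=-10.496
  bounce: vy ← 0.48·10.496 = 5.038
Arc 3: start y=0.000, vy=5.038 → t=1.027, apex=1.294, x_land=95.097, impact vy=-5.038
  bounce: vy ← 0.48·5.038 = 2.418
Arc 4: start y=0.000, vy=2.418 → t=0.493, apex=0.298, x_land=101.743, impact vy=-2.418
  bounce: vy ← 0.48·2.418 = 1.161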